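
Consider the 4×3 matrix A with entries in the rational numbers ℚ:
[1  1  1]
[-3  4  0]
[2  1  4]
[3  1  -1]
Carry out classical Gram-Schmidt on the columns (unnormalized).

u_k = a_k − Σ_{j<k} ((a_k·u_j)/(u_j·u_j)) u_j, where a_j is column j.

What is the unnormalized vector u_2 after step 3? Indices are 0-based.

u_2 = (135/401, -98/401, 1200/401, -943/401)

Step 1: u_0 = a_0 = (1, -3, 2, 3).
Step 2: u_1 = a_1 − (-6/23)·u_0 = (29/23, 74/23, 35/23, 41/23).
Step 3: u_2 = a_2 − (6/23)·u_0 − (128/401)·u_1 = (135/401, -98/401, 1200/401, -943/401).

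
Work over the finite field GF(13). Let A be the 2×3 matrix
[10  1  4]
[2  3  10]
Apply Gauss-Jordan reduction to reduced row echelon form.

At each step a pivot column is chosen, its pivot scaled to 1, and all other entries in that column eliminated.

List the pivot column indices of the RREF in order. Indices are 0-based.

pivot columns: 0, 1

[1] R0 /= 10  ⇒  (1, 4, 3)
     R1 -= 2·R0  ⇒  (0, 8, 4)
[2] R1 /= 8  ⇒  (0, 1, 7)
     R0 -= 4·R1  ⇒  (1, 0, 1)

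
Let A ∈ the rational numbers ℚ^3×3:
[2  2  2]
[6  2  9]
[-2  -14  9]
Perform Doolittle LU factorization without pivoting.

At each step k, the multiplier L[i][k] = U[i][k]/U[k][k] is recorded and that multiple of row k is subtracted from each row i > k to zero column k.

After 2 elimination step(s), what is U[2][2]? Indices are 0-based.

[col 0] pivot 2
  R1 -= 3*R0 → (0, -4, 3)  (L[1][0] := 3)
  R2 -= -1*R0 → (0, -12, 11)  (L[2][0] := -1)
[col 1] pivot -4
  R2 -= 3*R1 → (0, 0, 2)  (L[2][1] := 3)

U[2][2] = 2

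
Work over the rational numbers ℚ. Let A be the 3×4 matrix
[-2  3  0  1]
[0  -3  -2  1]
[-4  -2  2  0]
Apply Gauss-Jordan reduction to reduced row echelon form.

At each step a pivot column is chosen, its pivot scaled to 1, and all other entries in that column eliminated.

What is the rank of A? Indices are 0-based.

rank = 3

[1] R0 /= -2  ⇒  (1, -3/2, 0, -1/2)
     R2 -= -4·R0  ⇒  (0, -8, 2, -2)
[2] R1 /= -3  ⇒  (0, 1, 2/3, -1/3)
     R0 -= -3/2·R1  ⇒  (1, 0, 1, -1)
     R2 -= -8·R1  ⇒  (0, 0, 22/3, -14/3)
[3] R2 /= 22/3  ⇒  (0, 0, 1, -7/11)
     R0 -= 1·R2  ⇒  (1, 0, 0, -4/11)
     R1 -= 2/3·R2  ⇒  (0, 1, 0, 1/11)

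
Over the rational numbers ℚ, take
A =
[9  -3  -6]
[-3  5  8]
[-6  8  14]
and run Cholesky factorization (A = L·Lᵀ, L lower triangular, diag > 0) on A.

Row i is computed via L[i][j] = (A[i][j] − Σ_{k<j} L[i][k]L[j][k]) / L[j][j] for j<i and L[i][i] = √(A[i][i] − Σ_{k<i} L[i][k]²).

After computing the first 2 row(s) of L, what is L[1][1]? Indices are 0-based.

Step 1: L[0][0] = √(9) = 3.
  L[1][0] = (-3) / L[0][0] = -1.
Step 2: L[1][1] = √(4) = 2.

L[1][1] = 2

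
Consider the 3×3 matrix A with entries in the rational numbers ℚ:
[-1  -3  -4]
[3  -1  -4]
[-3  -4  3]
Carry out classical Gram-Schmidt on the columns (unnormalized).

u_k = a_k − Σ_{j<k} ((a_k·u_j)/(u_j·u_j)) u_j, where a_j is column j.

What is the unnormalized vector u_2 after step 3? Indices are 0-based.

Step 1: u_0 = a_0 = (-1, 3, -3).
Step 2: u_1 = a_1 − (12/19)·u_0 = (-45/19, -55/19, -40/19).
Step 3: u_2 = a_2 − (-17/19)·u_0 − (4/5)·u_1 = (-3, 1, 2).

u_2 = (-3, 1, 2)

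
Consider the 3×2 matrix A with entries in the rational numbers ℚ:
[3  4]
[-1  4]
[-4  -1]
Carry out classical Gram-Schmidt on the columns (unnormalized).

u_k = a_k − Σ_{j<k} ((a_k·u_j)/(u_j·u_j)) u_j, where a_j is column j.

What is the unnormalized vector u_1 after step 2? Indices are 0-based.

u_1 = (34/13, 58/13, 11/13)

Step 1: u_0 = a_0 = (3, -1, -4).
Step 2: u_1 = a_1 − (6/13)·u_0 = (34/13, 58/13, 11/13).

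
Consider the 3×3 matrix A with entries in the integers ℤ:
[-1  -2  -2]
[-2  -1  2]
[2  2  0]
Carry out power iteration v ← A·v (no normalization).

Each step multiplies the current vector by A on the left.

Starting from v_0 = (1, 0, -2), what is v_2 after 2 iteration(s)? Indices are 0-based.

v_0 = (1, 0, -2).
v_1 = A·v_0 = (3, -6, 2).
v_2 = A·v_1 = (5, 4, -6).

v_2 = (5, 4, -6)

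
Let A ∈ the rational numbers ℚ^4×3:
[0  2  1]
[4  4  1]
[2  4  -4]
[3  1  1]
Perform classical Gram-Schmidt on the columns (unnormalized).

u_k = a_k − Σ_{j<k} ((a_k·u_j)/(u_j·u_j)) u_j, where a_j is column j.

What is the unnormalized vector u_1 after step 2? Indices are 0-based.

u_1 = (2, 8/29, 62/29, -52/29)

Step 1: u_0 = a_0 = (0, 4, 2, 3).
Step 2: u_1 = a_1 − (27/29)·u_0 = (2, 8/29, 62/29, -52/29).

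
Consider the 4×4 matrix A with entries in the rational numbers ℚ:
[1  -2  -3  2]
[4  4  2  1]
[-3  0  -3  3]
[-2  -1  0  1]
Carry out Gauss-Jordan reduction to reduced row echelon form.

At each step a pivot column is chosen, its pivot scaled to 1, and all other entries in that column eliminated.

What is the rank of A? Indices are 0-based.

rank = 4

step 1: normalize row 0 (÷1) = (1, -2, -3, 2)
  row 1: subtract 4×row0 = (0, 12, 14, -7)
  row 2: subtract -3×row0 = (0, -6, -12, 9)
  row 3: subtract -2×row0 = (0, -5, -6, 5)
step 2: normalize row 1 (÷12) = (0, 1, 7/6, -7/12)
  row 0: subtract -2×row1 = (1, 0, -2/3, 5/6)
  row 2: subtract -6×row1 = (0, 0, -5, 11/2)
  row 3: subtract -5×row1 = (0, 0, -1/6, 25/12)
step 3: normalize row 2 (÷-5) = (0, 0, 1, -11/10)
  row 0: subtract -2/3×row2 = (1, 0, 0, 1/10)
  row 1: subtract 7/6×row2 = (0, 1, 0, 7/10)
  row 3: subtract -1/6×row2 = (0, 0, 0, 19/10)
step 4: normalize row 3 (÷19/10) = (0, 0, 0, 1)
  row 0: subtract 1/10×row3 = (1, 0, 0, 0)
  row 1: subtract 7/10×row3 = (0, 1, 0, 0)
  row 2: subtract -11/10×row3 = (0, 0, 1, 0)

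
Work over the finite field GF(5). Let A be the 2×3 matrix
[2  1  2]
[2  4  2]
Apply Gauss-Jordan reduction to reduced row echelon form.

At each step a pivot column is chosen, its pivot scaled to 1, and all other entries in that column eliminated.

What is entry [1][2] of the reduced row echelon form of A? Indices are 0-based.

M[1][2] = 0

step 1: normalize row 0 (÷2) = (1, 3, 1)
  row 1: subtract 2×row0 = (0, 3, 0)
step 2: normalize row 1 (÷3) = (0, 1, 0)
  row 0: subtract 3×row1 = (1, 0, 1)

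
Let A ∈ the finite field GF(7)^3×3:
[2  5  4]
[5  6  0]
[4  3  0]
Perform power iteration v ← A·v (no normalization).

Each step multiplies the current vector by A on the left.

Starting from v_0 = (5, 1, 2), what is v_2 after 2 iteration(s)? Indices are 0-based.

v_0 = (5, 1, 2).
v_1 = A·v_0 = (2, 3, 2).
v_2 = A·v_1 = (6, 0, 3).

v_2 = (6, 0, 3)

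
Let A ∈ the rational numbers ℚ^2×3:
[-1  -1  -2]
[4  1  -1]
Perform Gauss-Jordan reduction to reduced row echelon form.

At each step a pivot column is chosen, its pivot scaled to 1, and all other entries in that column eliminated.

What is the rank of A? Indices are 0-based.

pivot(0,0)=-1: scale R0 → (1, 1, 2)
  clear (1,0): R1 −= (4)R0 → (0, -3, -9)
pivot(1,1)=-3: scale R1 → (0, 1, 3)
  clear (0,1): R0 −= (1)R1 → (1, 0, -1)

rank = 2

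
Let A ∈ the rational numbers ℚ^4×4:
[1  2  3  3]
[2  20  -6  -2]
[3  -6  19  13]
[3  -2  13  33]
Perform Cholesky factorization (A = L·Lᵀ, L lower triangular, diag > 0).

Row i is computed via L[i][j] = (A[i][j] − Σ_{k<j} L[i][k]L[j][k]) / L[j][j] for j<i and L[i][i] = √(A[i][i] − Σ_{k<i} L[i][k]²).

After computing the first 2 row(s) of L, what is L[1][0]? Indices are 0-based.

Step 1: L[0][0] = √(1) = 1.
  L[1][0] = (2) / L[0][0] = 2.
Step 2: L[1][1] = √(16) = 4.

L[1][0] = 2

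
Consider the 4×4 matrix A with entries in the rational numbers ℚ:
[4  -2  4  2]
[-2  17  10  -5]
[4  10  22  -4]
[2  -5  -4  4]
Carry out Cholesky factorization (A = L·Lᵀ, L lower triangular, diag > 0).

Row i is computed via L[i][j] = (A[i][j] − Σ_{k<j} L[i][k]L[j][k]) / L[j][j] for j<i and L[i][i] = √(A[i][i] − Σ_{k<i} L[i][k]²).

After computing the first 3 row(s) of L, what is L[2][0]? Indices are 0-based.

Step 1: L[0][0] = √(4) = 2.
  L[1][0] = (-2) / L[0][0] = -1.
Step 2: L[1][1] = √(16) = 4.
  L[2][0] = (4) / L[0][0] = 2.
  L[2][1] = (12) / L[1][1] = 3.
Step 3: L[2][2] = √(9) = 3.

L[2][0] = 2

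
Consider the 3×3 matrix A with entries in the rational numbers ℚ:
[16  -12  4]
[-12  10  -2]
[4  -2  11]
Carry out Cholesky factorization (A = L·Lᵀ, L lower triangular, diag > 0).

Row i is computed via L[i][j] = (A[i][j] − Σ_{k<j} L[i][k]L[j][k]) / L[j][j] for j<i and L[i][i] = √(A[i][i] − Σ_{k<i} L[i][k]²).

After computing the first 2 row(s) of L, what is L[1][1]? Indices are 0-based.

Step 1: L[0][0] = √(16) = 4.
  L[1][0] = (-12) / L[0][0] = -3.
Step 2: L[1][1] = √(1) = 1.

L[1][1] = 1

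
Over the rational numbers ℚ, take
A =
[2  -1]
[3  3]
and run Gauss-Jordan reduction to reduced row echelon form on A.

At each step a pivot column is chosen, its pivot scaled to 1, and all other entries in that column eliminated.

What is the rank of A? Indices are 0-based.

[1] R0 /= 2  ⇒  (1, -1/2)
     R1 -= 3·R0  ⇒  (0, 9/2)
[2] R1 /= 9/2  ⇒  (0, 1)
     R0 -= -1/2·R1  ⇒  (1, 0)

rank = 2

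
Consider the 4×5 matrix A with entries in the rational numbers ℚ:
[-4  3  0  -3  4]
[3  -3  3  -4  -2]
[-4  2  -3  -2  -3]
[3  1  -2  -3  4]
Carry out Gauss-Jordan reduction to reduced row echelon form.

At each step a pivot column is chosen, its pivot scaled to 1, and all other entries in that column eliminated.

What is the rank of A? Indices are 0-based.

rank = 4

step 1: normalize row 0 (÷-4) = (1, -3/4, 0, 3/4, -1)
  row 1: subtract 3×row0 = (0, -3/4, 3, -25/4, 1)
  row 2: subtract -4×row0 = (0, -1, -3, 1, -7)
  row 3: subtract 3×row0 = (0, 13/4, -2, -21/4, 7)
step 2: normalize row 1 (÷-3/4) = (0, 1, -4, 25/3, -4/3)
  row 0: subtract -3/4×row1 = (1, 0, -3, 7, -2)
  row 2: subtract -1×row1 = (0, 0, -7, 28/3, -25/3)
  row 3: subtract 13/4×row1 = (0, 0, 11, -97/3, 34/3)
step 3: normalize row 2 (÷-7) = (0, 0, 1, -4/3, 25/21)
  row 0: subtract -3×row2 = (1, 0, 0, 3, 11/7)
  row 1: subtract -4×row2 = (0, 1, 0, 3, 24/7)
  row 3: subtract 11×row2 = (0, 0, 0, -53/3, -37/21)
step 4: normalize row 3 (÷-53/3) = (0, 0, 0, 1, 37/371)
  row 0: subtract 3×row3 = (1, 0, 0, 0, 472/371)
  row 1: subtract 3×row3 = (0, 1, 0, 0, 1161/371)
  row 2: subtract -4/3×row3 = (0, 0, 1, 0, 491/371)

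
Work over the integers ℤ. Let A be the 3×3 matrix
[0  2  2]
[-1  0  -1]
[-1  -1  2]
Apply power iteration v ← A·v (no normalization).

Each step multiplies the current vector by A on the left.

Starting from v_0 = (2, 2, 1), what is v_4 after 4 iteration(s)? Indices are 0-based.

v_4 = (34, 22, 5)

v_0 = (2, 2, 1).
v_1 = A·v_0 = (6, -3, -2).
v_2 = A·v_1 = (-10, -4, -7).
v_3 = A·v_2 = (-22, 17, 0).
v_4 = A·v_3 = (34, 22, 5).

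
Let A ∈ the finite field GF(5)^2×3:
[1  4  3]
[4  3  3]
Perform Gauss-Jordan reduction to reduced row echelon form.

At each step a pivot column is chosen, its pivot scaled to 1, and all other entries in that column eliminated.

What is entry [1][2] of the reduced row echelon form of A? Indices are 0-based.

M[1][2] = 3

[1] R0 /= 1  ⇒  (1, 4, 3)
     R1 -= 4·R0  ⇒  (0, 2, 1)
[2] R1 /= 2  ⇒  (0, 1, 3)
     R0 -= 4·R1  ⇒  (1, 0, 1)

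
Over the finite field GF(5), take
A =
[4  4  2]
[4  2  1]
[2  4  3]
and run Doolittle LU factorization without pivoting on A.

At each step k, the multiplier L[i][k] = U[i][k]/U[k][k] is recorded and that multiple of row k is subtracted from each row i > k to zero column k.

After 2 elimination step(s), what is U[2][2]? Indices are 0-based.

U[2][2] = 1

Step 1: pivot at (0,0) is 4.
  row1 ← row1 − (1)·row0  ⇒  L[1][0]=1, U row1=(0, 3, 4)
  row2 ← row2 − (3)·row0  ⇒  L[2][0]=3, U row2=(0, 2, 2)
Step 2: pivot at (1,1) is 3.
  row2 ← row2 − (4)·row1  ⇒  L[2][1]=4, U row2=(0, 0, 1)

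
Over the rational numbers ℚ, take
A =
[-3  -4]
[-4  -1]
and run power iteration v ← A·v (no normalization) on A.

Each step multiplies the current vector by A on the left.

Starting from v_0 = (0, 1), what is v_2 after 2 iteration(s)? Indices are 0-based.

v_0 = (0, 1).
v_1 = A·v_0 = (-4, -1).
v_2 = A·v_1 = (16, 17).

v_2 = (16, 17)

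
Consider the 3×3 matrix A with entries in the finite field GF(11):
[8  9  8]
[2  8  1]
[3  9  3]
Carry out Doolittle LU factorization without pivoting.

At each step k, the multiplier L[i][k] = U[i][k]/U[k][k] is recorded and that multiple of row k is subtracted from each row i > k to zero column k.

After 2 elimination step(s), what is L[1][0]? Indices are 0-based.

k=0: U[0][0]=8
  eliminate (1,0): mult=3, new row 1: (0, 3, 10); set L[1][0]=3
  eliminate (2,0): mult=10, new row 2: (0, 7, 0); set L[2][0]=10
k=1: U[1][1]=3
  eliminate (2,1): mult=6, new row 2: (0, 0, 6); set L[2][1]=6

L[1][0] = 3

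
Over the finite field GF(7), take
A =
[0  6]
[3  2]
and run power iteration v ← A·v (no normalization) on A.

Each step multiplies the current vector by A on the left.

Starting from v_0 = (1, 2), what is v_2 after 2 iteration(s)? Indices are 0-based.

v_0 = (1, 2).
v_1 = A·v_0 = (5, 0).
v_2 = A·v_1 = (0, 1).

v_2 = (0, 1)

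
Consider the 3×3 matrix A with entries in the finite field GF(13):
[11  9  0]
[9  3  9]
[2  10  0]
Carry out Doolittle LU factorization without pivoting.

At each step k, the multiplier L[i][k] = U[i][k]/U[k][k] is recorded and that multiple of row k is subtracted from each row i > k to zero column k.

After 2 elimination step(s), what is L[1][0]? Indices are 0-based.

L[1][0] = 2

Step 1: pivot at (0,0) is 11.
  row1 ← row1 − (2)·row0  ⇒  L[1][0]=2, U row1=(0, 11, 9)
  row2 ← row2 − (12)·row0  ⇒  L[2][0]=12, U row2=(0, 6, 0)
Step 2: pivot at (1,1) is 11.
  row2 ← row2 − (10)·row1  ⇒  L[2][1]=10, U row2=(0, 0, 1)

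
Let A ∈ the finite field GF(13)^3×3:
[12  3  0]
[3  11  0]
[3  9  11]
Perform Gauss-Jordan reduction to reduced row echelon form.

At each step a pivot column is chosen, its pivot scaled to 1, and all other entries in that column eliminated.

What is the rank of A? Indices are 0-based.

rank = 3

[1] R0 /= 12  ⇒  (1, 10, 0)
     R1 -= 3·R0  ⇒  (0, 7, 0)
     R2 -= 3·R0  ⇒  (0, 5, 11)
[2] R1 /= 7  ⇒  (0, 1, 0)
     R0 -= 10·R1  ⇒  (1, 0, 0)
     R2 -= 5·R1  ⇒  (0, 0, 11)
[3] R2 /= 11  ⇒  (0, 0, 1)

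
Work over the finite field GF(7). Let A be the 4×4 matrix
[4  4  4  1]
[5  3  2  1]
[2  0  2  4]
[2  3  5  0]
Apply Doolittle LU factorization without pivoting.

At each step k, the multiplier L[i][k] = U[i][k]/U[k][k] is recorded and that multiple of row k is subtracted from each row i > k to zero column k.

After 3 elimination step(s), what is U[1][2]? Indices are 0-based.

Step 1: pivot at (0,0) is 4.
  row1 ← row1 − (3)·row0  ⇒  L[1][0]=3, U row1=(0, 5, 4, 5)
  row2 ← row2 − (4)·row0  ⇒  L[2][0]=4, U row2=(0, 5, 0, 0)
  row3 ← row3 − (4)·row0  ⇒  L[3][0]=4, U row3=(0, 1, 3, 3)
Step 2: pivot at (1,1) is 5.
  row2 ← row2 − (1)·row1  ⇒  L[2][1]=1, U row2=(0, 0, 3, 2)
  row3 ← row3 − (3)·row1  ⇒  L[3][1]=3, U row3=(0, 0, 5, 2)
Step 3: pivot at (2,2) is 3.
  row3 ← row3 − (4)·row2  ⇒  L[3][2]=4, U row3=(0, 0, 0, 1)

U[1][2] = 4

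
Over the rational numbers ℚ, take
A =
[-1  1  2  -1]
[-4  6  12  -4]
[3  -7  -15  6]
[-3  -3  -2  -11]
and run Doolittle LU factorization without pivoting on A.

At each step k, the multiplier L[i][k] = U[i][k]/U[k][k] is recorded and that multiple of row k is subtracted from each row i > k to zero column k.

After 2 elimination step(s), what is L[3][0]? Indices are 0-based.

L[3][0] = 3

k=0: U[0][0]=-1
  eliminate (1,0): mult=4, new row 1: (0, 2, 4, 0); set L[1][0]=4
  eliminate (2,0): mult=-3, new row 2: (0, -4, -9, 3); set L[2][0]=-3
  eliminate (3,0): mult=3, new row 3: (0, -6, -8, -8); set L[3][0]=3
k=1: U[1][1]=2
  eliminate (2,1): mult=-2, new row 2: (0, 0, -1, 3); set L[2][1]=-2
  eliminate (3,1): mult=-3, new row 3: (0, 0, 4, -8); set L[3][1]=-3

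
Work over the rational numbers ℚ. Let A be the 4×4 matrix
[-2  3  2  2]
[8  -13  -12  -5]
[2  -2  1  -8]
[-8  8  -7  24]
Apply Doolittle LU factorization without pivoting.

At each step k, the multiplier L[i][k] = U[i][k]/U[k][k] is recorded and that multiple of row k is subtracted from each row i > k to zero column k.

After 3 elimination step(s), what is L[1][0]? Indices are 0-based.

L[1][0] = -4

[col 0] pivot -2
  R1 -= -4*R0 → (0, -1, -4, 3)  (L[1][0] := -4)
  R2 -= -1*R0 → (0, 1, 3, -6)  (L[2][0] := -1)
  R3 -= 4*R0 → (0, -4, -15, 16)  (L[3][0] := 4)
[col 1] pivot -1
  R2 -= -1*R1 → (0, 0, -1, -3)  (L[2][1] := -1)
  R3 -= 4*R1 → (0, 0, 1, 4)  (L[3][1] := 4)
[col 2] pivot -1
  R3 -= -1*R2 → (0, 0, 0, 1)  (L[3][2] := -1)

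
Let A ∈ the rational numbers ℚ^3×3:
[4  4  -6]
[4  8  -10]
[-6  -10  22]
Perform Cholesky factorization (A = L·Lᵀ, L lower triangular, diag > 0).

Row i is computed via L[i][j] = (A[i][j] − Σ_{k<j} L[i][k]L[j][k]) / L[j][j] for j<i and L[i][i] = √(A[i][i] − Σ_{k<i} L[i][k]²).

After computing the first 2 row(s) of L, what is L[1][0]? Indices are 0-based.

L[1][0] = 2

Step 1: L[0][0] = √(4) = 2.
  L[1][0] = (4) / L[0][0] = 2.
Step 2: L[1][1] = √(4) = 2.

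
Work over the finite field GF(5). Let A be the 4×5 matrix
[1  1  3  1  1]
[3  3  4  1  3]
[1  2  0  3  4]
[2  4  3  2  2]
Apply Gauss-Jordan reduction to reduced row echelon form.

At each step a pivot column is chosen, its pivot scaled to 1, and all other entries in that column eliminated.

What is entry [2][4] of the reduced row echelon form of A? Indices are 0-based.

step 1: normalize row 0 (÷1) = (1, 1, 3, 1, 1)
  row 1: subtract 3×row0 = (0, 0, 0, 3, 0)
  row 2: subtract 1×row0 = (0, 1, 2, 2, 3)
  row 3: subtract 2×row0 = (0, 2, 2, 0, 0)
step 2: exchange rows 1,2
step 2: normalize row 1 (÷1) = (0, 1, 2, 2, 3)
  row 0: subtract 1×row1 = (1, 0, 1, 4, 3)
  row 3: subtract 2×row1 = (0, 0, 3, 1, 4)
step 3: exchange rows 2,3
step 3: normalize row 2 (÷3) = (0, 0, 1, 2, 3)
  row 0: subtract 1×row2 = (1, 0, 0, 2, 0)
  row 1: subtract 2×row2 = (0, 1, 0, 3, 2)
step 4: normalize row 3 (÷3) = (0, 0, 0, 1, 0)
  row 0: subtract 2×row3 = (1, 0, 0, 0, 0)
  row 1: subtract 3×row3 = (0, 1, 0, 0, 2)
  row 2: subtract 2×row3 = (0, 0, 1, 0, 3)

M[2][4] = 3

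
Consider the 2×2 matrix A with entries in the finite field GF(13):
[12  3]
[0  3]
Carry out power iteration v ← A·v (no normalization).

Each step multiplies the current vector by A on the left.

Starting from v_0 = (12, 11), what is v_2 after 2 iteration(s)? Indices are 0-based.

v_0 = (12, 11).
v_1 = A·v_0 = (8, 7).
v_2 = A·v_1 = (0, 8).

v_2 = (0, 8)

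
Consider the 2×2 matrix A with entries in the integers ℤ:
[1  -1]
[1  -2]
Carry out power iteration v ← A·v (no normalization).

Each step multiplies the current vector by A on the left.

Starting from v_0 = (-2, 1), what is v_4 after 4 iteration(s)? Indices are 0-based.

v_4 = (5, 14)

v_0 = (-2, 1).
v_1 = A·v_0 = (-3, -4).
v_2 = A·v_1 = (1, 5).
v_3 = A·v_2 = (-4, -9).
v_4 = A·v_3 = (5, 14).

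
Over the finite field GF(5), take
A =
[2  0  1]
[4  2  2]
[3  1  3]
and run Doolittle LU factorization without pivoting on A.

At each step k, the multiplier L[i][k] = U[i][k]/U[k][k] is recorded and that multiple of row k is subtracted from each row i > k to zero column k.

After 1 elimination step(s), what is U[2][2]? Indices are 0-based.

[col 0] pivot 2
  R1 -= 2*R0 → (0, 2, 0)  (L[1][0] := 2)
  R2 -= 4*R0 → (0, 1, 4)  (L[2][0] := 4)

U[2][2] = 4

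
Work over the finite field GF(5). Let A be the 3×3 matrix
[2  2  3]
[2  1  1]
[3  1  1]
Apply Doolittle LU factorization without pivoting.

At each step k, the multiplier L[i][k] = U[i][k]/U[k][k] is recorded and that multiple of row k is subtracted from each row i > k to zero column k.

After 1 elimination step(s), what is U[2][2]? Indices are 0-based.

U[2][2] = 4

k=0: U[0][0]=2
  eliminate (1,0): mult=1, new row 1: (0, 4, 3); set L[1][0]=1
  eliminate (2,0): mult=4, new row 2: (0, 3, 4); set L[2][0]=4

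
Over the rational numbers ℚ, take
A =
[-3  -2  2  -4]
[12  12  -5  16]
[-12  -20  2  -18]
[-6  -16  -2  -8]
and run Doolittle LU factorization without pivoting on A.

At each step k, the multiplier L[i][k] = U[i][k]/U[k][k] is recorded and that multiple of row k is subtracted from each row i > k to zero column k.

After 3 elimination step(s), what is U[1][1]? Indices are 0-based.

Step 1: pivot at (0,0) is -3.
  row1 ← row1 − (-4)·row0  ⇒  L[1][0]=-4, U row1=(0, 4, 3, 0)
  row2 ← row2 − (4)·row0  ⇒  L[2][0]=4, U row2=(0, -12, -6, -2)
  row3 ← row3 − (2)·row0  ⇒  L[3][0]=2, U row3=(0, -12, -6, 0)
Step 2: pivot at (1,1) is 4.
  row2 ← row2 − (-3)·row1  ⇒  L[2][1]=-3, U row2=(0, 0, 3, -2)
  row3 ← row3 − (-3)·row1  ⇒  L[3][1]=-3, U row3=(0, 0, 3, 0)
Step 3: pivot at (2,2) is 3.
  row3 ← row3 − (1)·row2  ⇒  L[3][2]=1, U row3=(0, 0, 0, 2)

U[1][1] = 4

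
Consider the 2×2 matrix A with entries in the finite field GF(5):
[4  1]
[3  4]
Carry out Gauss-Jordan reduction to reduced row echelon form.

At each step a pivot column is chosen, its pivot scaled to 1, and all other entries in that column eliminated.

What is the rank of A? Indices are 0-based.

rank = 2

[1] R0 /= 4  ⇒  (1, 4)
     R1 -= 3·R0  ⇒  (0, 2)
[2] R1 /= 2  ⇒  (0, 1)
     R0 -= 4·R1  ⇒  (1, 0)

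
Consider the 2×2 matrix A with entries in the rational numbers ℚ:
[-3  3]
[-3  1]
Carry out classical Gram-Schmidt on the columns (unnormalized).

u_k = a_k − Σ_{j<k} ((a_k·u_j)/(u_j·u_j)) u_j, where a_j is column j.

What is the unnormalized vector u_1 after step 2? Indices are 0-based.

u_1 = (1, -1)

Step 1: u_0 = a_0 = (-3, -3).
Step 2: u_1 = a_1 − (-2/3)·u_0 = (1, -1).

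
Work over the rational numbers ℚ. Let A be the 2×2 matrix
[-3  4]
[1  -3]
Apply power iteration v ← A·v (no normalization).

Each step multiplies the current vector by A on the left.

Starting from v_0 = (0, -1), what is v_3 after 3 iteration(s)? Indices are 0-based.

v_0 = (0, -1).
v_1 = A·v_0 = (-4, 3).
v_2 = A·v_1 = (24, -13).
v_3 = A·v_2 = (-124, 63).

v_3 = (-124, 63)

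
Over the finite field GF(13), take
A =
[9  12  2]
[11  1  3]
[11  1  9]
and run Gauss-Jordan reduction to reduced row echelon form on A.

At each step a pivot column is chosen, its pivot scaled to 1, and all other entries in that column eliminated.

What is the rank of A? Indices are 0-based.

step 1: normalize row 0 (÷9) = (1, 10, 6)
  row 1: subtract 11×row0 = (0, 8, 2)
  row 2: subtract 11×row0 = (0, 8, 8)
step 2: normalize row 1 (÷8) = (0, 1, 10)
  row 0: subtract 10×row1 = (1, 0, 10)
  row 2: subtract 8×row1 = (0, 0, 6)
step 3: normalize row 2 (÷6) = (0, 0, 1)
  row 0: subtract 10×row2 = (1, 0, 0)
  row 1: subtract 10×row2 = (0, 1, 0)

rank = 3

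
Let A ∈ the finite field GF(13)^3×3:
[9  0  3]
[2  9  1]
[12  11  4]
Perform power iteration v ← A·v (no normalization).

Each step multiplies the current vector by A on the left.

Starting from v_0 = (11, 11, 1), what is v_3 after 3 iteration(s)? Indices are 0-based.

v_3 = (9, 8, 1)

v_0 = (11, 11, 1).
v_1 = A·v_0 = (11, 5, 10).
v_2 = A·v_1 = (12, 12, 6).
v_3 = A·v_2 = (9, 8, 1).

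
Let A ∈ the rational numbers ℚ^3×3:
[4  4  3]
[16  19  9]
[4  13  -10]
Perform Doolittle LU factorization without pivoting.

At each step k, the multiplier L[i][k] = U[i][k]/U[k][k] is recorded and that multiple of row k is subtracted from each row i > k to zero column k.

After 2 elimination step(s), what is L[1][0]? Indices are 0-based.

[col 0] pivot 4
  R1 -= 4*R0 → (0, 3, -3)  (L[1][0] := 4)
  R2 -= 1*R0 → (0, 9, -13)  (L[2][0] := 1)
[col 1] pivot 3
  R2 -= 3*R1 → (0, 0, -4)  (L[2][1] := 3)

L[1][0] = 4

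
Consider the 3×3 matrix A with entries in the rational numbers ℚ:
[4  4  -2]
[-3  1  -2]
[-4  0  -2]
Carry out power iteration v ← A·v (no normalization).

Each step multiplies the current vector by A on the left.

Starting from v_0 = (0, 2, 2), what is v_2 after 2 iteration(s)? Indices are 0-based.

v_0 = (0, 2, 2).
v_1 = A·v_0 = (4, -2, -4).
v_2 = A·v_1 = (16, -6, -8).

v_2 = (16, -6, -8)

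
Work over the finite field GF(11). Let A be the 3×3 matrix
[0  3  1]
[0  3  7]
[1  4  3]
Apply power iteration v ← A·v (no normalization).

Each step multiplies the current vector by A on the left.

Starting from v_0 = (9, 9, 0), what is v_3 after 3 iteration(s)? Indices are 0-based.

v_3 = (6, 9, 1)

v_0 = (9, 9, 0).
v_1 = A·v_0 = (5, 5, 1).
v_2 = A·v_1 = (5, 0, 6).
v_3 = A·v_2 = (6, 9, 1).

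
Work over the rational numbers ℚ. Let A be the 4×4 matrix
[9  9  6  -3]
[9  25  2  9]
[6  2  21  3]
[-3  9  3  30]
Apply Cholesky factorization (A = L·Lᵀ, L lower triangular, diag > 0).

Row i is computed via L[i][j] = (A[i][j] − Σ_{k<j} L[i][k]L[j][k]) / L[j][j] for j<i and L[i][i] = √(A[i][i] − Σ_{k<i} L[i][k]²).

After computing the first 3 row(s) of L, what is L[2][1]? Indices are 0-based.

L[2][1] = -1

Step 1: L[0][0] = √(9) = 3.
  L[1][0] = (9) / L[0][0] = 3.
Step 2: L[1][1] = √(16) = 4.
  L[2][0] = (6) / L[0][0] = 2.
  L[2][1] = (-4) / L[1][1] = -1.
Step 3: L[2][2] = √(16) = 4.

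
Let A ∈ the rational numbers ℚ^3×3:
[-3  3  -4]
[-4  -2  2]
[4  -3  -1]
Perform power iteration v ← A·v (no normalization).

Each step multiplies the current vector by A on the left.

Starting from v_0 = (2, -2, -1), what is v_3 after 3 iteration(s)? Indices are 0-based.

v_0 = (2, -2, -1).
v_1 = A·v_0 = (-8, -6, 15).
v_2 = A·v_1 = (-54, 74, -29).
v_3 = A·v_2 = (500, 10, -409).

v_3 = (500, 10, -409)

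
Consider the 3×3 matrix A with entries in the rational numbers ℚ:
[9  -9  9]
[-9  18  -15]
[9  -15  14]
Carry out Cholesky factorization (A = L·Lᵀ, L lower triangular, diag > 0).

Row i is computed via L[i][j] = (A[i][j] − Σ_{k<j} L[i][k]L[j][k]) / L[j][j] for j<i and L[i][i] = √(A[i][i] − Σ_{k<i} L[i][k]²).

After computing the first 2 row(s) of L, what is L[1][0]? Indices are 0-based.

L[1][0] = -3

Step 1: L[0][0] = √(9) = 3.
  L[1][0] = (-9) / L[0][0] = -3.
Step 2: L[1][1] = √(9) = 3.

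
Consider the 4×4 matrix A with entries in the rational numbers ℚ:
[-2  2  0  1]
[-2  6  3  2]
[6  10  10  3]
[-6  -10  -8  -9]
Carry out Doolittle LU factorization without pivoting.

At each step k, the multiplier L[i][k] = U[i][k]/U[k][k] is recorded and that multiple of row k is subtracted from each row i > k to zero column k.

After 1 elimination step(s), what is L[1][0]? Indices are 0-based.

Step 1: pivot at (0,0) is -2.
  row1 ← row1 − (1)·row0  ⇒  L[1][0]=1, U row1=(0, 4, 3, 1)
  row2 ← row2 − (-3)·row0  ⇒  L[2][0]=-3, U row2=(0, 16, 10, 6)
  row3 ← row3 − (3)·row0  ⇒  L[3][0]=3, U row3=(0, -16, -8, -12)

L[1][0] = 1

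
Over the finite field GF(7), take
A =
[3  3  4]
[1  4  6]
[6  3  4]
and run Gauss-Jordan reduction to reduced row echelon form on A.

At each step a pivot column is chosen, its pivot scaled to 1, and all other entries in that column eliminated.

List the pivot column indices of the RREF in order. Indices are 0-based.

[1] R0 /= 3  ⇒  (1, 1, 6)
     R1 -= 1·R0  ⇒  (0, 3, 0)
     R2 -= 6·R0  ⇒  (0, 4, 3)
[2] R1 /= 3  ⇒  (0, 1, 0)
     R0 -= 1·R1  ⇒  (1, 0, 6)
     R2 -= 4·R1  ⇒  (0, 0, 3)
[3] R2 /= 3  ⇒  (0, 0, 1)
     R0 -= 6·R2  ⇒  (1, 0, 0)

pivot columns: 0, 1, 2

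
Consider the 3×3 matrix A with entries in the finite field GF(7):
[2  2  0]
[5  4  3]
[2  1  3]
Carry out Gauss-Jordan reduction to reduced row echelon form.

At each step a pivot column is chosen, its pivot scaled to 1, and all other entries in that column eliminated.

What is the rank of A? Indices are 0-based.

rank = 2

[1] R0 /= 2  ⇒  (1, 1, 0)
     R1 -= 5·R0  ⇒  (0, 6, 3)
     R2 -= 2·R0  ⇒  (0, 6, 3)
[2] R1 /= 6  ⇒  (0, 1, 4)
     R0 -= 1·R1  ⇒  (1, 0, 3)
     R2 -= 6·R1  ⇒  (0, 0, 0)
column 2 empty below row 2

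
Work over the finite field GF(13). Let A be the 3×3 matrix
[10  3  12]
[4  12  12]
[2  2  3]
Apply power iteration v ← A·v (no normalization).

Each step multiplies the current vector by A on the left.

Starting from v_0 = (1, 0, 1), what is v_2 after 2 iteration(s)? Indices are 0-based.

v_2 = (3, 2, 0)

v_0 = (1, 0, 1).
v_1 = A·v_0 = (9, 3, 5).
v_2 = A·v_1 = (3, 2, 0).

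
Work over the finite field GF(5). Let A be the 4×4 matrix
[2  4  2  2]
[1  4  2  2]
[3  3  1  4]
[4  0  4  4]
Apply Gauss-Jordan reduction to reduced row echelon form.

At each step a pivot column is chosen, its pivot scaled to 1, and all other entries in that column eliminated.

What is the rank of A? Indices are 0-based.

pivot(0,0)=2: scale R0 → (1, 2, 1, 1)
  clear (1,0): R1 −= (1)R0 → (0, 2, 1, 1)
  clear (2,0): R2 −= (3)R0 → (0, 2, 3, 1)
  clear (3,0): R3 −= (4)R0 → (0, 2, 0, 0)
pivot(1,1)=2: scale R1 → (0, 1, 3, 3)
  clear (0,1): R0 −= (2)R1 → (1, 0, 0, 0)
  clear (2,1): R2 −= (2)R1 → (0, 0, 2, 0)
  clear (3,1): R3 −= (2)R1 → (0, 0, 4, 4)
pivot(2,2)=2: scale R2 → (0, 0, 1, 0)
  clear (1,2): R1 −= (3)R2 → (0, 1, 0, 3)
  clear (3,2): R3 −= (4)R2 → (0, 0, 0, 4)
pivot(3,3)=4: scale R3 → (0, 0, 0, 1)
  clear (1,3): R1 −= (3)R3 → (0, 1, 0, 0)

rank = 4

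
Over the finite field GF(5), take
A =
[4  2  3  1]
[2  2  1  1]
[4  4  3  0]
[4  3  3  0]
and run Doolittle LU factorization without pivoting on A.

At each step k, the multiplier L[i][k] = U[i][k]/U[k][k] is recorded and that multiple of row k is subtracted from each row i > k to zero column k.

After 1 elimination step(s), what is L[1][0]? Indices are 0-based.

k=0: U[0][0]=4
  eliminate (1,0): mult=3, new row 1: (0, 1, 2, 3); set L[1][0]=3
  eliminate (2,0): mult=1, new row 2: (0, 2, 0, 4); set L[2][0]=1
  eliminate (3,0): mult=1, new row 3: (0, 1, 0, 4); set L[3][0]=1

L[1][0] = 3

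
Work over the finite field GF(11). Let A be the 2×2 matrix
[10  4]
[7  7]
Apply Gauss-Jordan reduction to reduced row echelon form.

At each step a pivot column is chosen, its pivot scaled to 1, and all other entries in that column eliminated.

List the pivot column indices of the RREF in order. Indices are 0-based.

pivot columns: 0, 1

step 1: normalize row 0 (÷10) = (1, 7)
  row 1: subtract 7×row0 = (0, 2)
step 2: normalize row 1 (÷2) = (0, 1)
  row 0: subtract 7×row1 = (1, 0)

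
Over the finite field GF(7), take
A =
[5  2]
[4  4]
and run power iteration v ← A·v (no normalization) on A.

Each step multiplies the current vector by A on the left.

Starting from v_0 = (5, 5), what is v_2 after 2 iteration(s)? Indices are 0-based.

v_2 = (3, 6)

v_0 = (5, 5).
v_1 = A·v_0 = (0, 5).
v_2 = A·v_1 = (3, 6).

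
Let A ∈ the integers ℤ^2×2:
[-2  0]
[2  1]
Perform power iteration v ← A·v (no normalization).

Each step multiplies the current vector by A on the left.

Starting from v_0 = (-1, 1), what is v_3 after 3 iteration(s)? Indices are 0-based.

v_3 = (8, -5)

v_0 = (-1, 1).
v_1 = A·v_0 = (2, -1).
v_2 = A·v_1 = (-4, 3).
v_3 = A·v_2 = (8, -5).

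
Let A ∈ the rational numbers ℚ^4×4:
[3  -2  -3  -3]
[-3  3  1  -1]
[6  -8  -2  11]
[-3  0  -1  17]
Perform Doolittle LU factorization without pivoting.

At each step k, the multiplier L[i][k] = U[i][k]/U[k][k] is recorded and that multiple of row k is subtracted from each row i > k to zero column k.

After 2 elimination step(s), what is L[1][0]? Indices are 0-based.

Step 1: pivot at (0,0) is 3.
  row1 ← row1 − (-1)·row0  ⇒  L[1][0]=-1, U row1=(0, 1, -2, -4)
  row2 ← row2 − (2)·row0  ⇒  L[2][0]=2, U row2=(0, -4, 4, 17)
  row3 ← row3 − (-1)·row0  ⇒  L[3][0]=-1, U row3=(0, -2, -4, 14)
Step 2: pivot at (1,1) is 1.
  row2 ← row2 − (-4)·row1  ⇒  L[2][1]=-4, U row2=(0, 0, -4, 1)
  row3 ← row3 − (-2)·row1  ⇒  L[3][1]=-2, U row3=(0, 0, -8, 6)

L[1][0] = -1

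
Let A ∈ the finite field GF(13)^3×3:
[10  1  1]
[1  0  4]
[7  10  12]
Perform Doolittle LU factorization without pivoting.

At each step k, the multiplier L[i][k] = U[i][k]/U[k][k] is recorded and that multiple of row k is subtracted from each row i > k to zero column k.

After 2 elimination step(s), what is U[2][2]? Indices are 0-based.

U[2][2] = 10

[col 0] pivot 10
  R1 -= 4*R0 → (0, 9, 0)  (L[1][0] := 4)
  R2 -= 2*R0 → (0, 8, 10)  (L[2][0] := 2)
[col 1] pivot 9
  R2 -= 11*R1 → (0, 0, 10)  (L[2][1] := 11)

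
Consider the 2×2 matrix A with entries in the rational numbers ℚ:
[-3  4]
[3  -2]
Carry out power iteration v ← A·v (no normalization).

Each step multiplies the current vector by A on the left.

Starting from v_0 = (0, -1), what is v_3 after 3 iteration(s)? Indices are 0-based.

v_3 = (-124, 92)

v_0 = (0, -1).
v_1 = A·v_0 = (-4, 2).
v_2 = A·v_1 = (20, -16).
v_3 = A·v_2 = (-124, 92).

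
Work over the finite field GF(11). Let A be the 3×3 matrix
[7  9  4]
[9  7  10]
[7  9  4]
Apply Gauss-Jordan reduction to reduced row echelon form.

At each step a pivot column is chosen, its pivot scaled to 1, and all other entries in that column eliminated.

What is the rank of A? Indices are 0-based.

rank = 2

[1] R0 /= 7  ⇒  (1, 6, 10)
     R1 -= 9·R0  ⇒  (0, 8, 8)
     R2 -= 7·R0  ⇒  (0, 0, 0)
[2] R1 /= 8  ⇒  (0, 1, 1)
     R0 -= 6·R1  ⇒  (1, 0, 4)
column 2 empty below row 2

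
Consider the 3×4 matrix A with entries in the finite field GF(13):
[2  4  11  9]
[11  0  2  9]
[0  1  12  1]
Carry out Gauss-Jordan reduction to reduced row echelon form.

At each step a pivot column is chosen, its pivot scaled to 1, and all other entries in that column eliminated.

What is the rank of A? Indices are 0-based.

rank = 3

[1] R0 /= 2  ⇒  (1, 2, 12, 11)
     R1 -= 11·R0  ⇒  (0, 4, 0, 5)
[2] R1 /= 4  ⇒  (0, 1, 0, 11)
     R0 -= 2·R1  ⇒  (1, 0, 12, 2)
     R2 -= 1·R1  ⇒  (0, 0, 12, 3)
[3] R2 /= 12  ⇒  (0, 0, 1, 10)
     R0 -= 12·R2  ⇒  (1, 0, 0, 12)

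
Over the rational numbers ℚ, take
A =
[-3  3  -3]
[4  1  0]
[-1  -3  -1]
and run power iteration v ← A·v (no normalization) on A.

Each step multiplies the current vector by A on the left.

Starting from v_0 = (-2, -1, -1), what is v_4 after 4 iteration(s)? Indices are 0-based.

v_4 = (-1287, 519, 519)

v_0 = (-2, -1, -1).
v_1 = A·v_0 = (6, -9, 6).
v_2 = A·v_1 = (-63, 15, 15).
v_3 = A·v_2 = (189, -237, 3).
v_4 = A·v_3 = (-1287, 519, 519).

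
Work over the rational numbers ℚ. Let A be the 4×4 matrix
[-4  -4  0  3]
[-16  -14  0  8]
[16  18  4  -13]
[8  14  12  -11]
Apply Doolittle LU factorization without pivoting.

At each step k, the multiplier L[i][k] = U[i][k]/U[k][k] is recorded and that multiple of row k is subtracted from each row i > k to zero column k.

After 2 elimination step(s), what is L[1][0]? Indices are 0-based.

Step 1: pivot at (0,0) is -4.
  row1 ← row1 − (4)·row0  ⇒  L[1][0]=4, U row1=(0, 2, 0, -4)
  row2 ← row2 − (-4)·row0  ⇒  L[2][0]=-4, U row2=(0, 2, 4, -1)
  row3 ← row3 − (-2)·row0  ⇒  L[3][0]=-2, U row3=(0, 6, 12, -5)
Step 2: pivot at (1,1) is 2.
  row2 ← row2 − (1)·row1  ⇒  L[2][1]=1, U row2=(0, 0, 4, 3)
  row3 ← row3 − (3)·row1  ⇒  L[3][1]=3, U row3=(0, 0, 12, 7)

L[1][0] = 4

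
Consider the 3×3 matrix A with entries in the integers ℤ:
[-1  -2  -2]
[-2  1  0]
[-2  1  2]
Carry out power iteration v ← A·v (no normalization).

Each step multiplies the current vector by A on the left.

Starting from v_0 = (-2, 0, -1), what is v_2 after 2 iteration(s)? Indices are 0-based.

v_2 = (-16, -4, 0)

v_0 = (-2, 0, -1).
v_1 = A·v_0 = (4, 4, 2).
v_2 = A·v_1 = (-16, -4, 0).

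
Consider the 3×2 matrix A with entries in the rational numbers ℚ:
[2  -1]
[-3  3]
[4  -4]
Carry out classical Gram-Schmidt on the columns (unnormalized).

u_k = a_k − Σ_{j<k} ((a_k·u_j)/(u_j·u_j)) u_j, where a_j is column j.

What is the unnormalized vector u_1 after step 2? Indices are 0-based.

Step 1: u_0 = a_0 = (2, -3, 4).
Step 2: u_1 = a_1 − (-27/29)·u_0 = (25/29, 6/29, -8/29).

u_1 = (25/29, 6/29, -8/29)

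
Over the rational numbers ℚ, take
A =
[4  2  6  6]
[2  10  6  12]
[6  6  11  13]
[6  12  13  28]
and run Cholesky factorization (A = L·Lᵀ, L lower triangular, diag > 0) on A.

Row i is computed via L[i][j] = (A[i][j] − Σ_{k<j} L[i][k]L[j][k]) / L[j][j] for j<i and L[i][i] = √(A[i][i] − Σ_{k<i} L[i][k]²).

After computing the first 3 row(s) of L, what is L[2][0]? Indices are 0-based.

L[2][0] = 3

Step 1: L[0][0] = √(4) = 2.
  L[1][0] = (2) / L[0][0] = 1.
Step 2: L[1][1] = √(9) = 3.
  L[2][0] = (6) / L[0][0] = 3.
  L[2][1] = (3) / L[1][1] = 1.
Step 3: L[2][2] = √(1) = 1.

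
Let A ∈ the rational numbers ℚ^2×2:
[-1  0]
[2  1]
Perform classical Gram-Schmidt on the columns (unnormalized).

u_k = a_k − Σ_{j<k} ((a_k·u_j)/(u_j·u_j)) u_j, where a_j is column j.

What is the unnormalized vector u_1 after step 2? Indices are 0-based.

Step 1: u_0 = a_0 = (-1, 2).
Step 2: u_1 = a_1 − (2/5)·u_0 = (2/5, 1/5).

u_1 = (2/5, 1/5)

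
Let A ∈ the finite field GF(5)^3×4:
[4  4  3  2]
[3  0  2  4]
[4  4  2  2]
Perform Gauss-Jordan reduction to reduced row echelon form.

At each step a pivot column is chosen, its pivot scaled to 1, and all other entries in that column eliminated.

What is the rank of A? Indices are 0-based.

pivot(0,0)=4: scale R0 → (1, 1, 2, 3)
  clear (1,0): R1 −= (3)R0 → (0, 2, 1, 0)
  clear (2,0): R2 −= (4)R0 → (0, 0, 4, 0)
pivot(1,1)=2: scale R1 → (0, 1, 3, 0)
  clear (0,1): R0 −= (1)R1 → (1, 0, 4, 3)
pivot(2,2)=4: scale R2 → (0, 0, 1, 0)
  clear (0,2): R0 −= (4)R2 → (1, 0, 0, 3)
  clear (1,2): R1 −= (3)R2 → (0, 1, 0, 0)

rank = 3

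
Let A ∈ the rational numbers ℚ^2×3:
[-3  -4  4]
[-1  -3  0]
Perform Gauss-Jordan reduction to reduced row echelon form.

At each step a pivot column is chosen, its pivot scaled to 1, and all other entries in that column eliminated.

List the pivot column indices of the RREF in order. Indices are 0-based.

pivot columns: 0, 1

[1] R0 /= -3  ⇒  (1, 4/3, -4/3)
     R1 -= -1·R0  ⇒  (0, -5/3, -4/3)
[2] R1 /= -5/3  ⇒  (0, 1, 4/5)
     R0 -= 4/3·R1  ⇒  (1, 0, -12/5)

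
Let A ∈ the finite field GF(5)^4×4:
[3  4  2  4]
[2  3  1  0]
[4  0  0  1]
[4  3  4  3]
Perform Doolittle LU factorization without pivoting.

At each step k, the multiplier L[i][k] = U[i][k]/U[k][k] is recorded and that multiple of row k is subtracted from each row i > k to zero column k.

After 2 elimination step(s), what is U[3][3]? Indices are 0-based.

U[3][3] = 4

Step 1: pivot at (0,0) is 3.
  row1 ← row1 − (4)·row0  ⇒  L[1][0]=4, U row1=(0, 2, 3, 4)
  row2 ← row2 − (3)·row0  ⇒  L[2][0]=3, U row2=(0, 3, 4, 4)
  row3 ← row3 − (3)·row0  ⇒  L[3][0]=3, U row3=(0, 1, 3, 1)
Step 2: pivot at (1,1) is 2.
  row2 ← row2 − (4)·row1  ⇒  L[2][1]=4, U row2=(0, 0, 2, 3)
  row3 ← row3 − (3)·row1  ⇒  L[3][1]=3, U row3=(0, 0, 4, 4)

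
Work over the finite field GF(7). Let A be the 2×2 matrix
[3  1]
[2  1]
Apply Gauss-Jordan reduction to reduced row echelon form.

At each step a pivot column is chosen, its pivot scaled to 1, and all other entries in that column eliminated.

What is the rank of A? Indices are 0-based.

rank = 2

step 1: normalize row 0 (÷3) = (1, 5)
  row 1: subtract 2×row0 = (0, 5)
step 2: normalize row 1 (÷5) = (0, 1)
  row 0: subtract 5×row1 = (1, 0)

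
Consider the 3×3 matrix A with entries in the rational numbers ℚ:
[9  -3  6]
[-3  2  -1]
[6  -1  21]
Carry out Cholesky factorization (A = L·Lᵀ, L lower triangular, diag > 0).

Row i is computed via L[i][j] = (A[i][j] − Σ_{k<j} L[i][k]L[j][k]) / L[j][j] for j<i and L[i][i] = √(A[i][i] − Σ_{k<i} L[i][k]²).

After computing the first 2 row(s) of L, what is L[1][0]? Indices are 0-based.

Step 1: L[0][0] = √(9) = 3.
  L[1][0] = (-3) / L[0][0] = -1.
Step 2: L[1][1] = √(1) = 1.

L[1][0] = -1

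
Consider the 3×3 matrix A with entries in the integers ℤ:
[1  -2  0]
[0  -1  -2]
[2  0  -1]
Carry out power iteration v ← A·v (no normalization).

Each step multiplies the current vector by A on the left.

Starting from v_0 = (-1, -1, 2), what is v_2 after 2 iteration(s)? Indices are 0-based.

v_2 = (7, 11, 6)

v_0 = (-1, -1, 2).
v_1 = A·v_0 = (1, -3, -4).
v_2 = A·v_1 = (7, 11, 6).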